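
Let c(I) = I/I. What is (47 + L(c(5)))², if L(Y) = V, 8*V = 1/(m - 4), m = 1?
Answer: 1270129/576 ≈ 2205.1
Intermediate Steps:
c(I) = 1
V = -1/24 (V = 1/(8*(1 - 4)) = (⅛)/(-3) = (⅛)*(-⅓) = -1/24 ≈ -0.041667)
L(Y) = -1/24
(47 + L(c(5)))² = (47 - 1/24)² = (1127/24)² = 1270129/576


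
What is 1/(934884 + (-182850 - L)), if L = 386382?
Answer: 1/365652 ≈ 2.7348e-6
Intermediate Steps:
1/(934884 + (-182850 - L)) = 1/(934884 + (-182850 - 1*386382)) = 1/(934884 + (-182850 - 386382)) = 1/(934884 - 569232) = 1/365652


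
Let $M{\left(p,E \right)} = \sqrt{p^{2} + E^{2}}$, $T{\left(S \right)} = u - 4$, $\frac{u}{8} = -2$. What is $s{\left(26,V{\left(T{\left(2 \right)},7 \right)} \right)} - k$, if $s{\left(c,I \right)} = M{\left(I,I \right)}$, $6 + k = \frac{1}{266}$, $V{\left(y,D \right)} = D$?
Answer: $\frac{1595}{266} + 7 \sqrt{2} \approx 15.896$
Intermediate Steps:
$u = -16$ ($u = 8 \left(-2\right) = -16$)
$T{\left(S \right)} = -20$ ($T{\left(S \right)} = -16 - 4 = -20$)
$M{\left(p,E \right)} = \sqrt{E^{2} + p^{2}}$
$k = - \frac{1595}{266}$ ($k = -6 + \frac{1}{266} = - \frac{1595}{266} \approx -5.9962$)
$s{\left(c,I \right)} = \sqrt{2} \sqrt{I^{2}}$ ($s{\left(c,I \right)} = \sqrt{I^{2} + I^{2}} = \sqrt{2 I^{2}} = \sqrt{2} \sqrt{I^{2}}$)
$s{\left(26,V{\left(T{\left(2 \right)},7 \right)} \right)} - k = \sqrt{2} \sqrt{7^{2}} - - \frac{1595}{266} = \sqrt{2} \sqrt{49} + \frac{1595}{266} = \sqrt{2} \cdot 7 + \frac{1595}{266} = 7 \sqrt{2} + \frac{1595}{266} = \frac{1595}{266} + 7 \sqrt{2}$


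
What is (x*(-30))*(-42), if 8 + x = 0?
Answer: -10080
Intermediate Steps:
x = -8 (x = -8 + 0 = -8)
(x*(-30))*(-42) = -8*(-30)*(-42) = 240*(-42) = -10080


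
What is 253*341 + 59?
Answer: 86332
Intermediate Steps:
253*341 + 59 = 86273 + 59 = 86332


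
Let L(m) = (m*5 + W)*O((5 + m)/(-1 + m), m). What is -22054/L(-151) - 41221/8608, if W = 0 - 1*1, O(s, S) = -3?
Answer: -70832515/4880736 ≈ -14.513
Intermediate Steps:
W = -1 (W = 0 - 1 = -1)
L(m) = 3 - 15*m (L(m) = (m*5 - 1)*(-3) = (5*m - 1)*(-3) = (-1 + 5*m)*(-3) = 3 - 15*m)
-22054/L(-151) - 41221/8608 = -22054/(3 - 15*(-151)) - 41221/8608 = -22054/(3 + 2265) - 41221*1/8608 = -22054/2268 - 41221/8608 = -22054*1/2268 - 41221/8608 = -11027/1134 - 41221/8608 = -70832515/4880736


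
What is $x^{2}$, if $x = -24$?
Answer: $576$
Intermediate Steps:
$x^{2} = \left(-24\right)^{2} = 576$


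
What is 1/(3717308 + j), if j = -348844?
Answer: 1/3368464 ≈ 2.9687e-7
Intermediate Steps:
1/(3717308 + j) = 1/(3717308 - 348844) = 1/3368464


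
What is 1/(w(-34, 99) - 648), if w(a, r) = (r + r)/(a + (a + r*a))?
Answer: -1717/1112715 ≈ -0.0015431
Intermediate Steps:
w(a, r) = 2*r/(2*a + a*r) (w(a, r) = (2*r)/(a + (a + a*r)) = (2*r)/(2*a + a*r) = 2*r/(2*a + a*r))
1/(w(-34, 99) - 648) = 1/(2*99/(-34*(2 + 99)) - 648) = 1/(2*99*(-1/34)/101 - 648) = 1/(2*99*(-1/34)*(1/101) - 648) = 1/(-99/1717 - 648) = 1/(-1112715/1717) = -1717/1112715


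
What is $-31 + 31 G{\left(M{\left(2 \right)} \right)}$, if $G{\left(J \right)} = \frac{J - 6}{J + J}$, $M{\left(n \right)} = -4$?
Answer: $\frac{31}{4} \approx 7.75$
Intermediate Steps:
$G{\left(J \right)} = \frac{-6 + J}{2 J}$
$-31 + 31 G{\left(M{\left(2 \right)} \right)} = -31 + 31 \frac{-6 - 4}{2 \left(-4\right)} = -31 + 31 \cdot \frac{1}{2} \left(- \frac{1}{4}\right) \left(-10\right) = -31 + 31 \cdot \frac{5}{4} = -31 + \frac{155}{4} = \frac{31}{4}$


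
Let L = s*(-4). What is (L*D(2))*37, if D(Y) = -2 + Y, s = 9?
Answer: 0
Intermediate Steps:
L = -36 (L = 9*(-4) = -36)
(L*D(2))*37 = -36*(-2 + 2)*37 = -36*0*37 = 0*37 = 0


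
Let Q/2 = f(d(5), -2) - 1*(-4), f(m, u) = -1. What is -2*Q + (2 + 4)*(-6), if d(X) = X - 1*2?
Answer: -48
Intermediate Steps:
d(X) = -2 + X (d(X) = X - 2 = -2 + X)
Q = 6 (Q = 2*(-1 - 1*(-4)) = 2*(-1 + 4) = 2*3 = 6)
-2*Q + (2 + 4)*(-6) = -2*6 + (2 + 4)*(-6) = -12 + 6*(-6) = -12 - 36 = -48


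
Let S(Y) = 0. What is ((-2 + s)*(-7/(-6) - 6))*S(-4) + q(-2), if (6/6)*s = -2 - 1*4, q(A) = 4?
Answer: 4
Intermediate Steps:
s = -6 (s = -2 - 1*4 = -2 - 4 = -6)
((-2 + s)*(-7/(-6) - 6))*S(-4) + q(-2) = ((-2 - 6)*(-7/(-6) - 6))*0 + 4 = -8*(-7*(-1/6) - 6)*0 + 4 = -8*(7/6 - 6)*0 + 4 = -8*(-29/6)*0 + 4 = (116/3)*0 + 4 = 0 + 4 = 4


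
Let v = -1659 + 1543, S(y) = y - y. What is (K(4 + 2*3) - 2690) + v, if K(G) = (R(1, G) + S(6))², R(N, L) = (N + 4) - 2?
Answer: -2797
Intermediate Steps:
S(y) = 0
R(N, L) = 2 + N (R(N, L) = (4 + N) - 2 = 2 + N)
v = -116
K(G) = 9 (K(G) = ((2 + 1) + 0)² = (3 + 0)² = 3² = 9)
(K(4 + 2*3) - 2690) + v = (9 - 2690) - 116 = -2681 - 116 = -2797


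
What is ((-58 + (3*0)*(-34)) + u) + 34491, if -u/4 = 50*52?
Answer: 24033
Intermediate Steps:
u = -10400 (u = -200*52 = -4*2600 = -10400)
((-58 + (3*0)*(-34)) + u) + 34491 = ((-58 + (3*0)*(-34)) - 10400) + 34491 = ((-58 + 0*(-34)) - 10400) + 34491 = ((-58 + 0) - 10400) + 34491 = (-58 - 10400) + 34491 = -10458 + 34491 = 24033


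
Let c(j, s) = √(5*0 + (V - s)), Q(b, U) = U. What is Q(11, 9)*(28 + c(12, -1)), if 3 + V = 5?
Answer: 252 + 9*√3 ≈ 267.59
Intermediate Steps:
V = 2 (V = -3 + 5 = 2)
c(j, s) = √(2 - s) (c(j, s) = √(5*0 + (2 - s)) = √(0 + (2 - s)) = √(2 - s))
Q(11, 9)*(28 + c(12, -1)) = 9*(28 + √(2 - 1*(-1))) = 9*(28 + √(2 + 1)) = 9*(28 + √3) = 252 + 9*√3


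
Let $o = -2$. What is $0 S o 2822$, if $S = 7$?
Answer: $0$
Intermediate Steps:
$0 S o 2822 = 0 \cdot 7 \left(-2\right) 2822 = 0 \left(-2\right) 2822 = 0 \cdot 2822 = 0$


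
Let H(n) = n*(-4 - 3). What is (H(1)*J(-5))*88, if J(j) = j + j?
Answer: 6160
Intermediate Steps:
H(n) = -7*n (H(n) = n*(-7) = -7*n)
J(j) = 2*j
(H(1)*J(-5))*88 = ((-7*1)*(2*(-5)))*88 = -7*(-10)*88 = 70*88 = 6160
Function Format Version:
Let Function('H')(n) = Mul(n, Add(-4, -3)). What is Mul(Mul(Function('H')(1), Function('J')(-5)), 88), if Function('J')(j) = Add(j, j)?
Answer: 6160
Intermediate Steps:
Function('H')(n) = Mul(-7, n) (Function('H')(n) = Mul(n, -7) = Mul(-7, n))
Function('J')(j) = Mul(2, j)
Mul(Mul(Function('H')(1), Function('J')(-5)), 88) = Mul(Mul(Mul(-7, 1), Mul(2, -5)), 88) = Mul(Mul(-7, -10), 88) = Mul(70, 88) = 6160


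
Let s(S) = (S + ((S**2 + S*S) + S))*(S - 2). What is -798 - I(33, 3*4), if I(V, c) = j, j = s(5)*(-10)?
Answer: 1002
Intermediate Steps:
s(S) = (-2 + S)*(2*S + 2*S**2) (s(S) = (S + ((S**2 + S**2) + S))*(-2 + S) = (S + (2*S**2 + S))*(-2 + S) = (S + (S + 2*S**2))*(-2 + S) = (2*S + 2*S**2)*(-2 + S) = (-2 + S)*(2*S + 2*S**2))
j = -1800 (j = (2*5*(-2 + 5**2 - 1*5))*(-10) = (2*5*(-2 + 25 - 5))*(-10) = (2*5*18)*(-10) = 180*(-10) = -1800)
I(V, c) = -1800
-798 - I(33, 3*4) = -798 - 1*(-1800) = -798 + 1800 = 1002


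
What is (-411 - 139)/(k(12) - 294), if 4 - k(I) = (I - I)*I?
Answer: 55/29 ≈ 1.8966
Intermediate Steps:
k(I) = 4 (k(I) = 4 - (I - I)*I = 4 - 0*I = 4 - 1*0 = 4 + 0 = 4)
(-411 - 139)/(k(12) - 294) = (-411 - 139)/(4 - 294) = -550/(-290) = -550*(-1/290) = 55/29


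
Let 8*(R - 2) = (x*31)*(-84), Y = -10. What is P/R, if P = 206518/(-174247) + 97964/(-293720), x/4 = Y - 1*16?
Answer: -19432100017/433160481387340 ≈ -4.4861e-5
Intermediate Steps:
x = -104 (x = 4*(-10 - 1*16) = 4*(-10 - 16) = 4*(-26) = -104)
P = -19432100017/12794957210 (P = 206518*(-1/174247) + 97964*(-1/293720) = -206518/174247 - 24491/73430 = -19432100017/12794957210 ≈ -1.5187)
R = 33854 (R = 2 + (-104*31*(-84))/8 = 2 + (-3224*(-84))/8 = 2 + (⅛)*270816 = 2 + 33852 = 33854)
P/R = -19432100017/12794957210/33854 = -19432100017/12794957210*1/33854 = -19432100017/433160481387340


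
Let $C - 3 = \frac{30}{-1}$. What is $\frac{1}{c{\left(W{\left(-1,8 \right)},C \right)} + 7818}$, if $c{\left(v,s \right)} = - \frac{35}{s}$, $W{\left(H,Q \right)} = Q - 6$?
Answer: $\frac{27}{211121} \approx 0.00012789$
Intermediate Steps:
$W{\left(H,Q \right)} = -6 + Q$ ($W{\left(H,Q \right)} = Q - 6 = -6 + Q$)
$C = -27$ ($C = 3 + \frac{30}{-1} = 3 + 30 \left(-1\right) = 3 - 30 = -27$)
$\frac{1}{c{\left(W{\left(-1,8 \right)},C \right)} + 7818} = \frac{1}{- \frac{35}{-27} + 7818} = \frac{1}{\left(-35\right) \left(- \frac{1}{27}\right) + 7818} = \frac{1}{\frac{35}{27} + 7818} = \frac{1}{\frac{211121}{27}} = \frac{27}{211121}$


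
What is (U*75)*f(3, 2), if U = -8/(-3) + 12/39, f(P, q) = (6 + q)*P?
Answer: 69600/13 ≈ 5353.8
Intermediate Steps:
f(P, q) = P*(6 + q)
U = 116/39 (U = -8*(-1/3) + 12*(1/39) = 8/3 + 4/13 = 116/39 ≈ 2.9744)
(U*75)*f(3, 2) = ((116/39)*75)*(3*(6 + 2)) = 2900*(3*8)/13 = (2900/13)*24 = 69600/13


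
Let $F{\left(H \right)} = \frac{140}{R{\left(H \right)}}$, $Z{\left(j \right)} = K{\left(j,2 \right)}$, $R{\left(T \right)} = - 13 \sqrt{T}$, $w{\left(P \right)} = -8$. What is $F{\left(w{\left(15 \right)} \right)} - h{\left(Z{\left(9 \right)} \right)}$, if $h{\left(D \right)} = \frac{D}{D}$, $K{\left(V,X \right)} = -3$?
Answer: $-1 + \frac{35 i \sqrt{2}}{13} \approx -1.0 + 3.8075 i$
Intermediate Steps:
$Z{\left(j \right)} = -3$
$h{\left(D \right)} = 1$
$F{\left(H \right)} = - \frac{140}{13 \sqrt{H}}$ ($F{\left(H \right)} = \frac{140}{\left(-13\right) \sqrt{H}} = 140 \left(- \frac{1}{13 \sqrt{H}}\right) = - \frac{140}{13 \sqrt{H}}$)
$F{\left(w{\left(15 \right)} \right)} - h{\left(Z{\left(9 \right)} \right)} = - \frac{140}{13 \cdot 2 i \sqrt{2}} - 1 = - \frac{140 \left(- \frac{i \sqrt{2}}{4}\right)}{13} - 1 = \frac{35 i \sqrt{2}}{13} - 1 = -1 + \frac{35 i \sqrt{2}}{13}$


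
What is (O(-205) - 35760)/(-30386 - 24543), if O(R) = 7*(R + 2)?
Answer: 37181/54929 ≈ 0.67689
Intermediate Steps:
O(R) = 14 + 7*R (O(R) = 7*(2 + R) = 14 + 7*R)
(O(-205) - 35760)/(-30386 - 24543) = ((14 + 7*(-205)) - 35760)/(-30386 - 24543) = ((14 - 1435) - 35760)/(-54929) = (-1421 - 35760)*(-1/54929) = -37181*(-1/54929) = 37181/54929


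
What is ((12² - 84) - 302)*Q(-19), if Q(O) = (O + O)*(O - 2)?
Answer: -193116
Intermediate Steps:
Q(O) = 2*O*(-2 + O) (Q(O) = (2*O)*(-2 + O) = 2*O*(-2 + O))
((12² - 84) - 302)*Q(-19) = ((12² - 84) - 302)*(2*(-19)*(-2 - 19)) = ((144 - 84) - 302)*(2*(-19)*(-21)) = (60 - 302)*798 = -242*798 = -193116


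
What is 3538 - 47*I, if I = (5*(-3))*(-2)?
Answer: 2128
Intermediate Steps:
I = 30 (I = -15*(-2) = 30)
3538 - 47*I = 3538 - 47*30 = 3538 - 1410 = 2128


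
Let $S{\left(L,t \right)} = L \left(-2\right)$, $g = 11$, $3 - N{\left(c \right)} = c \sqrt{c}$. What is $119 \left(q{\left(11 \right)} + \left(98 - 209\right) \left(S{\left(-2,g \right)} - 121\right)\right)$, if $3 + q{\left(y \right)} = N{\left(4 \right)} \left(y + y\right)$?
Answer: $1532006$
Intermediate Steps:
$N{\left(c \right)} = 3 - c^{\frac{3}{2}}$ ($N{\left(c \right)} = 3 - c \sqrt{c} = 3 - c^{\frac{3}{2}}$)
$S{\left(L,t \right)} = - 2 L$
$q{\left(y \right)} = -3 - 10 y$ ($q{\left(y \right)} = -3 + \left(3 - 4^{\frac{3}{2}}\right) \left(y + y\right) = -3 + \left(3 - 8\right) 2 y = -3 - 5 \cdot 2 y = -3 - 10 y$)
$119 \left(q{\left(11 \right)} + \left(98 - 209\right) \left(S{\left(-2,g \right)} - 121\right)\right) = 119 \left(\left(-3 - 110\right) + \left(98 - 209\right) \left(\left(-2\right) \left(-2\right) - 121\right)\right) = 119 \left(\left(-3 - 110\right) - 111 \left(4 - 121\right)\right) = 119 \left(-113 - -12987\right) = 119 \left(-113 + 12987\right) = 119 \cdot 12874 = 1532006$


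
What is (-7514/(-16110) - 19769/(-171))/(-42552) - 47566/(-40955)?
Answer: 2060265870841/1778094318348 ≈ 1.1587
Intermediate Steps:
(-7514/(-16110) - 19769/(-171))/(-42552) - 47566/(-40955) = (-7514*(-1/16110) - 19769*(-1/171))*(-1/42552) - 47566*(-1/40955) = (3757/8055 + 19769/171)*(-1/42552) + 47566/40955 = (5921546/51015)*(-1/42552) + 47566/40955 = -2960773/1085395140 + 47566/40955 = 2060265870841/1778094318348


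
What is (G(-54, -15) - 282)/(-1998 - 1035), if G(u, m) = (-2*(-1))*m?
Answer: 104/1011 ≈ 0.10287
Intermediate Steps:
G(u, m) = 2*m
(G(-54, -15) - 282)/(-1998 - 1035) = (2*(-15) - 282)/(-1998 - 1035) = (-30 - 282)/(-3033) = -312*(-1/3033) = 104/1011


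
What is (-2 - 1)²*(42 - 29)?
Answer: 117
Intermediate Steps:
(-2 - 1)²*(42 - 29) = (-3)²*13 = 9*13 = 117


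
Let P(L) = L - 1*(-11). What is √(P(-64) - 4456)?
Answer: 3*I*√501 ≈ 67.149*I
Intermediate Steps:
P(L) = 11 + L (P(L) = L + 11 = 11 + L)
√(P(-64) - 4456) = √((11 - 64) - 4456) = √(-53 - 4456) = √(-4509) = 3*I*√501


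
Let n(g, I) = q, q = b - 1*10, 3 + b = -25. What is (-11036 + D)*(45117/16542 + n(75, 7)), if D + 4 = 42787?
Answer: -2058189757/1838 ≈ -1.1198e+6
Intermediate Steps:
D = 42783 (D = -4 + 42787 = 42783)
b = -28 (b = -3 - 25 = -28)
q = -38 (q = -28 - 1*10 = -28 - 10 = -38)
n(g, I) = -38
(-11036 + D)*(45117/16542 + n(75, 7)) = (-11036 + 42783)*(45117/16542 - 38) = 31747*(45117*(1/16542) - 38) = 31747*(5013/1838 - 38) = 31747*(-64831/1838) = -2058189757/1838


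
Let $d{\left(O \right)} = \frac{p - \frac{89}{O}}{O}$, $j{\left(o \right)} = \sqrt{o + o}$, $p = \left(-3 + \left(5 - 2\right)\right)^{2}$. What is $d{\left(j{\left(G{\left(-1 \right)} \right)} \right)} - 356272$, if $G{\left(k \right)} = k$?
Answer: $- \frac{712455}{2} \approx -3.5623 \cdot 10^{5}$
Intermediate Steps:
$p = 0$ ($p = \left(-3 + 3\right)^{2} = 0^{2} = 0$)
$j{\left(o \right)} = \sqrt{2} \sqrt{o}$ ($j{\left(o \right)} = \sqrt{2 o} = \sqrt{2} \sqrt{o}$)
$d{\left(O \right)} = - \frac{89}{O^{2}}$ ($d{\left(O \right)} = \frac{0 - \frac{89}{O}}{O} = \frac{\left(-89\right) \frac{1}{O}}{O} = - \frac{89}{O^{2}}$)
$d{\left(j{\left(G{\left(-1 \right)} \right)} \right)} - 356272 = - \frac{89}{-2} - 356272 = \left(-89\right) \left(- \frac{1}{2}\right) - 356272 = \frac{89}{2} - 356272 = - \frac{712455}{2}$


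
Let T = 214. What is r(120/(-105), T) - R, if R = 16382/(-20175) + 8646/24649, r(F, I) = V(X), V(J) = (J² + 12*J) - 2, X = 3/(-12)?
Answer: -35616322537/7956697200 ≈ -4.4763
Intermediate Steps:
X = -¼ (X = 3*(-1/12) = -¼ ≈ -0.25000)
V(J) = -2 + J² + 12*J
r(F, I) = -79/16 (r(F, I) = -2 + (-¼)² + 12*(-¼) = -2 + 1/16 - 3 = -79/16)
R = -229366868/497293575 (R = 16382*(-1/20175) + 8646*(1/24649) = -16382/20175 + 8646/24649 = -229366868/497293575 ≈ -0.46123)
r(120/(-105), T) - R = -79/16 - 1*(-229366868/497293575) = -79/16 + 229366868/497293575 = -35616322537/7956697200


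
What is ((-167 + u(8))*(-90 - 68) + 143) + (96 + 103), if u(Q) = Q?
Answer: 25464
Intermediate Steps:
((-167 + u(8))*(-90 - 68) + 143) + (96 + 103) = ((-167 + 8)*(-90 - 68) + 143) + (96 + 103) = (-159*(-158) + 143) + 199 = (25122 + 143) + 199 = 25265 + 199 = 25464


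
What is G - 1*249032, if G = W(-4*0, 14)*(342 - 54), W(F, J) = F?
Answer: -249032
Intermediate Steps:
G = 0 (G = (-4*0)*(342 - 54) = 0*288 = 0)
G - 1*249032 = 0 - 1*249032 = 0 - 249032 = -249032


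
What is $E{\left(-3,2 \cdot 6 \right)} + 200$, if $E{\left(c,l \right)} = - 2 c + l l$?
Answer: $350$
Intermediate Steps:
$E{\left(c,l \right)} = l^{2} - 2 c$ ($E{\left(c,l \right)} = - 2 c + l^{2} = l^{2} - 2 c$)
$E{\left(-3,2 \cdot 6 \right)} + 200 = \left(\left(2 \cdot 6\right)^{2} - -6\right) + 200 = \left(12^{2} + 6\right) + 200 = \left(144 + 6\right) + 200 = 150 + 200 = 350$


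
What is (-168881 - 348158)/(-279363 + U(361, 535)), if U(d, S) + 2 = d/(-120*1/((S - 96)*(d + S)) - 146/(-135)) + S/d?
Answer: 1339502028396737/722886949050410 ≈ 1.8530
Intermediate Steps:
U(d, S) = -2 + S/d + d/(146/135 - 120/((-96 + S)*(S + d))) (U(d, S) = -2 + (d/(-120*1/((S - 96)*(d + S)) - 146/(-135)) + S/d) = -2 + (d/(-120*1/((-96 + S)*(S + d)) - 146*(-1/135)) + S/d) = -2 + (d/(-120*1/((-96 + S)*(S + d)) + 146/135) + S/d) = -2 + (d/(-120/((-96 + S)*(S + d)) + 146/135) + S/d) = -2 + (d/(146/135 - 120/((-96 + S)*(S + d))) + S/d) = -2 + (S/d + d/(146/135 - 120/((-96 + S)*(S + d)))) = -2 + S/d + d/(146/135 - 120/((-96 + S)*(S + d))))
(-168881 - 348158)/(-279363 + U(361, 535)) = (-168881 - 348158)/(-279363 + (½)*(-32400*361 - 28032*361² - 146*535³ + 12960*361³ + 14016*535² + 16200*535 - 14016*535*361 - 135*535*361³ - 135*535²*361² + 146*361*535² + 13252*535*361²)/(361*(8100 - 73*535² + 7008*535 + 7008*361 - 73*535*361))) = -517039/(-279363 + (½)*(1/361)*(-11696400 - 28032*130321 - 146*153130375 + 12960*47045881 + 14016*286225 + 8667000 - 2706980160 - 135*535*47045881 - 135*286225*130321 + 146*361*286225 + 13252*535*130321)/(8100 - 73*286225 + 3749280 + 2529888 - 14098855)) = -517039/(-279363 + (½)*(1/361)*(-11696400 - 3653158272 - 22357034750 + 609714617760 + 4011729600 + 8667000 - 2706980160 - 3397888755225 - 5035652310375 + 15085774850 + 923952432220)/(8100 - 20894425 + 3749280 + 2529888 - 14098855)) = -517039/(-279363 + (½)*(1/361)*(-6909496713752)/(-28706012)) = -517039/(-279363 + (½)*(1/361)*(-1/28706012)*(-6909496713752)) = -517039/(-279363 + 863687089219/2590717583) = -517039/(-722886949050410/2590717583) = -517039*(-2590717583/722886949050410) = 1339502028396737/722886949050410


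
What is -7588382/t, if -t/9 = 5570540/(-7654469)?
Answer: -29042517389579/25067430 ≈ -1.1586e+6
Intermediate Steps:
t = 50134860/7654469 (t = -50134860/(-7654469) = -50134860*(-1)/7654469 = -9*(-5570540/7654469) = 50134860/7654469 ≈ 6.5498)
-7588382/t = -7588382/50134860/7654469 = -7588382*7654469/50134860 = -29042517389579/25067430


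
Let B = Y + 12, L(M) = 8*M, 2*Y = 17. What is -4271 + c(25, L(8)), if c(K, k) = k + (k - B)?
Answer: -8327/2 ≈ -4163.5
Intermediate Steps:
Y = 17/2 (Y = (½)*17 = 17/2 ≈ 8.5000)
B = 41/2 (B = 17/2 + 12 = 41/2 ≈ 20.500)
c(K, k) = -41/2 + 2*k (c(K, k) = k + (k - 1*41/2) = k + (k - 41/2) = k + (-41/2 + k) = -41/2 + 2*k)
-4271 + c(25, L(8)) = -4271 + (-41/2 + 2*(8*8)) = -4271 + (-41/2 + 2*64) = -4271 + (-41/2 + 128) = -4271 + 215/2 = -8327/2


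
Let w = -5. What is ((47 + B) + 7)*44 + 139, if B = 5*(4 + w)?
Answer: 2295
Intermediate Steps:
B = -5 (B = 5*(4 - 5) = 5*(-1) = -5)
((47 + B) + 7)*44 + 139 = ((47 - 5) + 7)*44 + 139 = (42 + 7)*44 + 139 = 49*44 + 139 = 2156 + 139 = 2295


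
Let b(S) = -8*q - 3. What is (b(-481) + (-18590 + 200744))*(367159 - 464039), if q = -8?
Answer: -17652989200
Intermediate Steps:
b(S) = 61 (b(S) = -8*(-8) - 3 = 64 - 3 = 61)
(b(-481) + (-18590 + 200744))*(367159 - 464039) = (61 + (-18590 + 200744))*(367159 - 464039) = (61 + 182154)*(-96880) = 182215*(-96880) = -17652989200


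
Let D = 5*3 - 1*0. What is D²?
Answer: 225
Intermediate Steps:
D = 15 (D = 15 + 0 = 15)
D² = 15² = 225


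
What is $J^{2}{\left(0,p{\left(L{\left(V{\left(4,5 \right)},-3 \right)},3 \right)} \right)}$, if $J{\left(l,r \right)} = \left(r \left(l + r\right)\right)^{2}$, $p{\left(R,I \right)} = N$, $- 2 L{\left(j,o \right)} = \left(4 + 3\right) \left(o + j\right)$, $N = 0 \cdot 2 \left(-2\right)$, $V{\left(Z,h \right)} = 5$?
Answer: $0$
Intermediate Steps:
$N = 0$ ($N = 0 \left(-2\right) = 0$)
$L{\left(j,o \right)} = - \frac{7 j}{2} - \frac{7 o}{2}$ ($L{\left(j,o \right)} = - \frac{\left(4 + 3\right) \left(o + j\right)}{2} = - \frac{7 \left(j + o\right)}{2} = - \frac{7 j + 7 o}{2} = - \frac{7 j}{2} - \frac{7 o}{2}$)
$p{\left(R,I \right)} = 0$
$J{\left(l,r \right)} = r^{2} \left(l + r\right)^{2}$
$J^{2}{\left(0,p{\left(L{\left(V{\left(4,5 \right)},-3 \right)},3 \right)} \right)} = \left(0^{2} \left(0 + 0\right)^{2}\right)^{2} = \left(0 \cdot 0^{2}\right)^{2} = \left(0 \cdot 0\right)^{2} = 0^{2} = 0$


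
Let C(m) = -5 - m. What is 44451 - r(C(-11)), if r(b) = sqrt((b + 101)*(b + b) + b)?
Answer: 44451 - sqrt(1290) ≈ 44415.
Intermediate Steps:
r(b) = sqrt(b + 2*b*(101 + b)) (r(b) = sqrt((101 + b)*(2*b) + b) = sqrt(2*b*(101 + b) + b) = sqrt(b + 2*b*(101 + b)))
44451 - r(C(-11)) = 44451 - sqrt((-5 - 1*(-11))*(203 + 2*(-5 - 1*(-11)))) = 44451 - sqrt((-5 + 11)*(203 + 2*(-5 + 11))) = 44451 - sqrt(6*(203 + 2*6)) = 44451 - sqrt(6*(203 + 12)) = 44451 - sqrt(6*215) = 44451 - sqrt(1290)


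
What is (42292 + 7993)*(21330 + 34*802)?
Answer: 2443750430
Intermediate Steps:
(42292 + 7993)*(21330 + 34*802) = 50285*(21330 + 27268) = 50285*48598 = 2443750430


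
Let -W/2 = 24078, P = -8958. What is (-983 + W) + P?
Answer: -58097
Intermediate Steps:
W = -48156 (W = -2*24078 = -48156)
(-983 + W) + P = (-983 - 48156) - 8958 = -49139 - 8958 = -58097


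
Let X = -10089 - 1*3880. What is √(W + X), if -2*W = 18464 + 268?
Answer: I*√23335 ≈ 152.76*I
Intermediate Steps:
X = -13969 (X = -10089 - 3880 = -13969)
W = -9366 (W = -(18464 + 268)/2 = -½*18732 = -9366)
√(W + X) = √(-9366 - 13969) = √(-23335) = I*√23335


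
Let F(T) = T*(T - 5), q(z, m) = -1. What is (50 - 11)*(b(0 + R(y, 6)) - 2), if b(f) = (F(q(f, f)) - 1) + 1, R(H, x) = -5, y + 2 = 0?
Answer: 156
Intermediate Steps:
y = -2 (y = -2 + 0 = -2)
F(T) = T*(-5 + T)
b(f) = 6 (b(f) = (-(-5 - 1) - 1) + 1 = (-1*(-6) - 1) + 1 = (6 - 1) + 1 = 5 + 1 = 6)
(50 - 11)*(b(0 + R(y, 6)) - 2) = (50 - 11)*(6 - 2) = 39*4 = 156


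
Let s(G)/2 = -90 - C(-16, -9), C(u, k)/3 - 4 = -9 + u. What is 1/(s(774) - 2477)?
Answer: -1/2531 ≈ -0.00039510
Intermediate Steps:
C(u, k) = -15 + 3*u (C(u, k) = 12 + 3*(-9 + u) = 12 + (-27 + 3*u) = -15 + 3*u)
s(G) = -54 (s(G) = 2*(-90 - (-15 + 3*(-16))) = 2*(-90 - (-15 - 48)) = 2*(-90 - 1*(-63)) = 2*(-90 + 63) = 2*(-27) = -54)
1/(s(774) - 2477) = 1/(-54 - 2477) = 1/(-2531) = -1/2531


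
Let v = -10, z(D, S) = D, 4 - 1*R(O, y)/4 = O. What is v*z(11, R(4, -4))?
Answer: -110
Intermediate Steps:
R(O, y) = 16 - 4*O
v*z(11, R(4, -4)) = -10*11 = -110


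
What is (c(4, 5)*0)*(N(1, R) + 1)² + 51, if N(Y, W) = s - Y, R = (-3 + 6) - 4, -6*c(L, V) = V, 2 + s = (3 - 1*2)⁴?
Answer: 51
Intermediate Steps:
s = -1 (s = -2 + (3 - 1*2)⁴ = -2 + (3 - 2)⁴ = -2 + 1⁴ = -2 + 1 = -1)
c(L, V) = -V/6
R = -1 (R = 3 - 4 = -1)
N(Y, W) = -1 - Y
(c(4, 5)*0)*(N(1, R) + 1)² + 51 = (-⅙*5*0)*((-1 - 1*1) + 1)² + 51 = (-⅚*0)*((-1 - 1) + 1)² + 51 = 0*(-2 + 1)² + 51 = 0*(-1)² + 51 = 0*1 + 51 = 0 + 51 = 51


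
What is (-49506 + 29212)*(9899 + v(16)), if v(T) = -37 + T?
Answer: -200464132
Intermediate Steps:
(-49506 + 29212)*(9899 + v(16)) = (-49506 + 29212)*(9899 + (-37 + 16)) = -20294*(9899 - 21) = -20294*9878 = -200464132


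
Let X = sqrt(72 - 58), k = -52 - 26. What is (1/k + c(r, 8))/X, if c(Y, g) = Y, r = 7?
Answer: 545*sqrt(14)/1092 ≈ 1.8674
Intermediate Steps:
k = -78
X = sqrt(14) ≈ 3.7417
(1/k + c(r, 8))/X = (1/(-78) + 7)/(sqrt(14)) = (-1/78 + 7)*(sqrt(14)/14) = 545*(sqrt(14)/14)/78 = 545*sqrt(14)/1092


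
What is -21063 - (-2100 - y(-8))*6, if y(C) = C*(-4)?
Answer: -8271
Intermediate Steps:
y(C) = -4*C
-21063 - (-2100 - y(-8))*6 = -21063 - (-2100 - (-4)*(-8))*6 = -21063 - (-2100 - 1*32)*6 = -21063 - (-2100 - 32)*6 = -21063 - (-2132)*6 = -21063 - 1*(-12792) = -21063 + 12792 = -8271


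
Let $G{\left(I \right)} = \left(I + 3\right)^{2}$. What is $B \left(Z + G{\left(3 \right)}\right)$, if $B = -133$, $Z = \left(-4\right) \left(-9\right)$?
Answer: $-9576$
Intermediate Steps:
$Z = 36$
$G{\left(I \right)} = \left(3 + I\right)^{2}$
$B \left(Z + G{\left(3 \right)}\right) = - 133 \left(36 + \left(3 + 3\right)^{2}\right) = - 133 \left(36 + 6^{2}\right) = - 133 \left(36 + 36\right) = \left(-133\right) 72 = -9576$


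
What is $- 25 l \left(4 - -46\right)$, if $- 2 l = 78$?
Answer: $48750$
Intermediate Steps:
$l = -39$ ($l = \left(- \frac{1}{2}\right) 78 = -39$)
$- 25 l \left(4 - -46\right) = \left(-25\right) \left(-39\right) \left(4 - -46\right) = 975 \left(4 + 46\right) = 975 \cdot 50 = 48750$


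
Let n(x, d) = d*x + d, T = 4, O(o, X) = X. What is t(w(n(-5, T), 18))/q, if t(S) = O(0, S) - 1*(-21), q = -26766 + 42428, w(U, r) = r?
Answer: 39/15662 ≈ 0.0024901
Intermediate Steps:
n(x, d) = d + d*x
q = 15662
t(S) = 21 + S (t(S) = S - 1*(-21) = S + 21 = 21 + S)
t(w(n(-5, T), 18))/q = (21 + 18)/15662 = 39*(1/15662) = 39/15662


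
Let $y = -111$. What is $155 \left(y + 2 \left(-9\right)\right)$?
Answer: $-19995$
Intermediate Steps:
$155 \left(y + 2 \left(-9\right)\right) = 155 \left(-111 + 2 \left(-9\right)\right) = 155 \left(-111 - 18\right) = 155 \left(-129\right) = -19995$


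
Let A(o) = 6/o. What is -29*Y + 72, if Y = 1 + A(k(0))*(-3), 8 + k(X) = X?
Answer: -89/4 ≈ -22.250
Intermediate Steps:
k(X) = -8 + X
Y = 13/4 (Y = 1 + (6/(-8 + 0))*(-3) = 1 + (6/(-8))*(-3) = 1 + (6*(-⅛))*(-3) = 1 - ¾*(-3) = 1 + 9/4 = 13/4 ≈ 3.2500)
-29*Y + 72 = -29*13/4 + 72 = -377/4 + 72 = -89/4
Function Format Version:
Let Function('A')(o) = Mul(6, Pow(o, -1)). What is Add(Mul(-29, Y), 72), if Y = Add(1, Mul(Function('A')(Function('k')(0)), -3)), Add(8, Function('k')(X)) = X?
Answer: Rational(-89, 4) ≈ -22.250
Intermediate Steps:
Function('k')(X) = Add(-8, X)
Y = Rational(13, 4) (Y = Add(1, Mul(Mul(6, Pow(Add(-8, 0), -1)), -3)) = Add(1, Mul(Mul(6, Pow(-8, -1)), -3)) = Add(1, Mul(Mul(6, Rational(-1, 8)), -3)) = Add(1, Mul(Rational(-3, 4), -3)) = Add(1, Rational(9, 4)) = Rational(13, 4) ≈ 3.2500)
Add(Mul(-29, Y), 72) = Add(Mul(-29, Rational(13, 4)), 72) = Add(Rational(-377, 4), 72) = Rational(-89, 4)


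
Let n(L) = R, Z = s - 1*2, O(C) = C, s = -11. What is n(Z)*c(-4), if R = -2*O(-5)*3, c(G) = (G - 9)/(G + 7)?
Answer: -130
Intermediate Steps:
c(G) = (-9 + G)/(7 + G)
Z = -13 (Z = -11 - 1*2 = -11 - 2 = -13)
R = 30 (R = -2*(-5)*3 = 10*3 = 30)
n(L) = 30
n(Z)*c(-4) = 30*((-9 - 4)/(7 - 4)) = 30*(-13/3) = -130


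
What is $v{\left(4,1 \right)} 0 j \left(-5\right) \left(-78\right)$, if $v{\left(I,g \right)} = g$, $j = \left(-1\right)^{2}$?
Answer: $0$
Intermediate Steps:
$j = 1$
$v{\left(4,1 \right)} 0 j \left(-5\right) \left(-78\right) = 1 \cdot 0 \cdot 1 \left(-5\right) \left(-78\right) = 0 \cdot 1 \left(-5\right) \left(-78\right) = 0 \left(-5\right) \left(-78\right) = 0 \left(-78\right) = 0$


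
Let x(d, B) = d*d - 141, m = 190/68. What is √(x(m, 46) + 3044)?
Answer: 3*√373877/34 ≈ 53.952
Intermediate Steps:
m = 95/34 (m = 190*(1/68) = 95/34 ≈ 2.7941)
x(d, B) = -141 + d² (x(d, B) = d² - 141 = -141 + d²)
√(x(m, 46) + 3044) = √((-141 + (95/34)²) + 3044) = √((-141 + 9025/1156) + 3044) = √(-153971/1156 + 3044) = √(3364893/1156) = 3*√373877/34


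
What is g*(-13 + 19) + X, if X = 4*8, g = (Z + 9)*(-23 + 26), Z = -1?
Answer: 176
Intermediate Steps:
g = 24 (g = (-1 + 9)*(-23 + 26) = 8*3 = 24)
X = 32
g*(-13 + 19) + X = 24*(-13 + 19) + 32 = 24*6 + 32 = 144 + 32 = 176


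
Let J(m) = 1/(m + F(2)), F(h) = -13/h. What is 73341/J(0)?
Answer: -953433/2 ≈ -4.7672e+5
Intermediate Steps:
J(m) = 1/(-13/2 + m) (J(m) = 1/(m - 13/2) = 1/(-13/2 + m))
73341/J(0) = 73341/((2/(-13 + 2*0))) = 73341/((2/(-13 + 0))) = 73341/((2/(-13))) = 73341/((2*(-1/13))) = 73341/(-2/13) = 73341*(-13/2) = -953433/2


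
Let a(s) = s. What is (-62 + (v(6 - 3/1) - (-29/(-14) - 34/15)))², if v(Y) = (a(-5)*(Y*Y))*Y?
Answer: 1708086241/44100 ≈ 38732.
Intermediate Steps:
v(Y) = -5*Y³ (v(Y) = (-5*Y*Y)*Y = (-5*Y²)*Y = -5*Y³)
(-62 + (v(6 - 3/1) - (-29/(-14) - 34/15)))² = (-62 + (-5*(6 - 3/1)³ - (-29/(-14) - 34/15)))² = (-62 + (-5*(6 - 3)³ - (-29*(-1/14) - 34*1/15)))² = (-62 + (-5*(6 - 1*3)³ - (29/14 - 34/15)))² = (-62 + (-5*(6 - 3)³ - 1*(-41/210)))² = (-62 + (-5*3³ + 41/210))² = (-62 + (-5*27 + 41/210))² = (-62 + (-135 + 41/210))² = (-62 - 28309/210)² = (-41329/210)² = 1708086241/44100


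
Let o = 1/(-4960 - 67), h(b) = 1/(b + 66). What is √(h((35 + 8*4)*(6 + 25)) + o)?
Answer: 2*√7767232781/10772861 ≈ 0.016362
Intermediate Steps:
h(b) = 1/(66 + b)
o = -1/5027 (o = 1/(-5027) = -1/5027 ≈ -0.00019893)
√(h((35 + 8*4)*(6 + 25)) + o) = √(1/(66 + (35 + 8*4)*(6 + 25)) - 1/5027) = √(1/(66 + (35 + 32)*31) - 1/5027) = √(1/(66 + 67*31) - 1/5027) = √(1/(66 + 2077) - 1/5027) = √(1/2143 - 1/5027) = √(2884/10772861) = 2*√7767232781/10772861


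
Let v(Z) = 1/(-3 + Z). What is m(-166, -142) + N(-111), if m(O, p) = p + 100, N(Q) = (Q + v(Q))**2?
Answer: 159603193/12996 ≈ 12281.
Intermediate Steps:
N(Q) = (Q + 1/(-3 + Q))**2
m(O, p) = 100 + p
m(-166, -142) + N(-111) = (100 - 142) + (-111 + 1/(-3 - 111))**2 = -42 + (-111 + 1/(-114))**2 = -42 + (-111 - 1/114)**2 = -42 + (-12655/114)**2 = -42 + 160149025/12996 = 159603193/12996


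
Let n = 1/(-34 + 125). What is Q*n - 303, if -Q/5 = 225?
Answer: -28698/91 ≈ -315.36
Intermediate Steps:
Q = -1125 (Q = -5*225 = -1125)
n = 1/91 ≈ 0.010989
Q*n - 303 = -1125*1/91 - 303 = -1125/91 - 303 = -28698/91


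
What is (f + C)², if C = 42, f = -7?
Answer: 1225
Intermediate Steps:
(f + C)² = (-7 + 42)² = 35² = 1225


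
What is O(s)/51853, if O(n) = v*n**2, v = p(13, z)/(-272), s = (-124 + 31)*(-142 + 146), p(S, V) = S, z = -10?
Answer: -112437/881501 ≈ -0.12755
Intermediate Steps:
s = -372 (s = -93*4 = -372)
v = -13/272 (v = 13/(-272) = 13*(-1/272) = -13/272 ≈ -0.047794)
O(n) = -13*n**2/272
O(s)/51853 = -13/272*(-372)**2/51853 = -13/272*138384*(1/51853) = -112437/17*1/51853 = -112437/881501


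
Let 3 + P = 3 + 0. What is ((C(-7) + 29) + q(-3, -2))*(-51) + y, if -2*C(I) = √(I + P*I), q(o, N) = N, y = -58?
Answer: -1435 + 51*I*√7/2 ≈ -1435.0 + 67.467*I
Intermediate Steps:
P = 0 (P = -3 + (3 + 0) = -3 + 3 = 0)
C(I) = -√I/2 (C(I) = -√(I + 0*I)/2 = -√(I + 0)/2 = -√I/2)
((C(-7) + 29) + q(-3, -2))*(-51) + y = ((-I*√7/2 + 29) - 2)*(-51) - 58 = ((29 - I*√7/2) - 2)*(-51) - 58 = (27 - I*√7/2)*(-51) - 58 = (-1377 + 51*I*√7/2) - 58 = -1435 + 51*I*√7/2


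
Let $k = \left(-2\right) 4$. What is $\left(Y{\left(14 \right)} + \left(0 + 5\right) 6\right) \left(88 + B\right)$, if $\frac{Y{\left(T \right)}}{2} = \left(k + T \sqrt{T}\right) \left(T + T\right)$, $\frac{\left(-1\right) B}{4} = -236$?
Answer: $-431376 + 809088 \sqrt{14} \approx 2.596 \cdot 10^{6}$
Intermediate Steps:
$B = 944$ ($B = \left(-4\right) \left(-236\right) = 944$)
$k = -8$
$Y{\left(T \right)} = 4 T \left(-8 + T^{\frac{3}{2}}\right)$ ($Y{\left(T \right)} = 2 \left(-8 + T \sqrt{T}\right) \left(T + T\right) = 2 \left(-8 + T^{\frac{3}{2}}\right) 2 T = 2 \cdot 2 T \left(-8 + T^{\frac{3}{2}}\right) = 4 T \left(-8 + T^{\frac{3}{2}}\right)$)
$\left(Y{\left(14 \right)} + \left(0 + 5\right) 6\right) \left(88 + B\right) = \left(\left(\left(-32\right) 14 + 4 \cdot 14^{\frac{5}{2}}\right) + \left(0 + 5\right) 6\right) \left(88 + 944\right) = \left(\left(-448 + 4 \cdot 196 \sqrt{14}\right) + 5 \cdot 6\right) 1032 = \left(\left(-448 + 784 \sqrt{14}\right) + 30\right) 1032 = \left(-418 + 784 \sqrt{14}\right) 1032 = -431376 + 809088 \sqrt{14}$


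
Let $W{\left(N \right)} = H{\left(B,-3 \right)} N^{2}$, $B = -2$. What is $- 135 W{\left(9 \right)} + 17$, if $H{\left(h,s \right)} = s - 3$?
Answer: $65627$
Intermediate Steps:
$H{\left(h,s \right)} = -3 + s$ ($H{\left(h,s \right)} = s - 3 = -3 + s$)
$W{\left(N \right)} = - 6 N^{2}$ ($W{\left(N \right)} = \left(-3 - 3\right) N^{2} = - 6 N^{2}$)
$- 135 W{\left(9 \right)} + 17 = - 135 \left(- 6 \cdot 9^{2}\right) + 17 = - 135 \left(\left(-6\right) 81\right) + 17 = \left(-135\right) \left(-486\right) + 17 = 65610 + 17 = 65627$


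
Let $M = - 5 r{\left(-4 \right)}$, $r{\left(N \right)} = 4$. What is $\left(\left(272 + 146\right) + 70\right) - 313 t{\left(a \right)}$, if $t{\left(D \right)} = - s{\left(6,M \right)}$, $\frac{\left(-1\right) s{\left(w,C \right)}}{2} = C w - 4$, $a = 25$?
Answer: $78112$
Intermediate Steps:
$M = -20$ ($M = \left(-5\right) 4 = -20$)
$s{\left(w,C \right)} = 8 - 2 C w$ ($s{\left(w,C \right)} = - 2 \left(C w - 4\right) = - 2 \left(-4 + C w\right) = 8 - 2 C w$)
$t{\left(D \right)} = -248$ ($t{\left(D \right)} = - (8 - \left(-40\right) 6) = - (8 + 240) = \left(-1\right) 248 = -248$)
$\left(\left(272 + 146\right) + 70\right) - 313 t{\left(a \right)} = \left(\left(272 + 146\right) + 70\right) - -77624 = \left(418 + 70\right) + 77624 = 488 + 77624 = 78112$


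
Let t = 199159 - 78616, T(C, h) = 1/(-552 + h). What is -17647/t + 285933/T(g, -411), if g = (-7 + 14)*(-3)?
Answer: -33191934436744/120543 ≈ -2.7535e+8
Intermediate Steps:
g = -21 (g = 7*(-3) = -21)
t = 120543
-17647/t + 285933/T(g, -411) = -17647/120543 + 285933/(1/(-552 - 411)) = -17647*1/120543 + 285933/(1/(-963)) = -17647/120543 + 285933/(-1/963) = -17647/120543 + 285933*(-963) = -17647/120543 - 275353479 = -33191934436744/120543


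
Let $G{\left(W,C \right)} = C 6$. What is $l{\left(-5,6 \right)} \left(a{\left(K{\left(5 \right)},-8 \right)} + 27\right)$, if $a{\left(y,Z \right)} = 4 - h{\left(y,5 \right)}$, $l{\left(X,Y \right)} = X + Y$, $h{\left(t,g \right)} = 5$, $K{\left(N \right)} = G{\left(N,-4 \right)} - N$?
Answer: $26$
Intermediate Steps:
$G{\left(W,C \right)} = 6 C$
$K{\left(N \right)} = -24 - N$ ($K{\left(N \right)} = 6 \left(-4\right) - N = -24 - N$)
$a{\left(y,Z \right)} = -1$ ($a{\left(y,Z \right)} = 4 - 5 = -1$)
$l{\left(-5,6 \right)} \left(a{\left(K{\left(5 \right)},-8 \right)} + 27\right) = \left(-5 + 6\right) \left(-1 + 27\right) = 1 \cdot 26 = 26$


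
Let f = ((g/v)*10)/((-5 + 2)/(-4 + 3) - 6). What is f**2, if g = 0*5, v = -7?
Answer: 0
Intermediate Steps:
g = 0
f = 0 (f = ((0/(-7))*10)/((-5 + 2)/(-4 + 3) - 6) = ((0*(-1/7))*10)/(-3/(-1) - 6) = (0*10)/(-3*(-1) - 6) = 0/(3 - 6) = 0/(-3) = 0*(-1/3) = 0)
f**2 = 0**2 = 0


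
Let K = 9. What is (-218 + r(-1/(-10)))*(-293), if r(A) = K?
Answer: 61237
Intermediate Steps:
r(A) = 9
(-218 + r(-1/(-10)))*(-293) = (-218 + 9)*(-293) = -209*(-293) = 61237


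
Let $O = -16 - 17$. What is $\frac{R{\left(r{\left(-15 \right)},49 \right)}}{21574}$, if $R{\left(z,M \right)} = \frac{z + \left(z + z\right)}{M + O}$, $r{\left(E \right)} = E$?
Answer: $- \frac{45}{345184} \approx -0.00013037$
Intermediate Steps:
$O = -33$
$R{\left(z,M \right)} = \frac{3 z}{-33 + M}$ ($R{\left(z,M \right)} = \frac{z + \left(z + z\right)}{M - 33} = \frac{z + 2 z}{-33 + M} = \frac{3 z}{-33 + M}$)
$\frac{R{\left(r{\left(-15 \right)},49 \right)}}{21574} = \frac{3 \left(-15\right) \frac{1}{-33 + 49}}{21574} = 3 \left(-15\right) \frac{1}{16} \cdot \frac{1}{21574} = \left(- \frac{45}{16}\right) \frac{1}{21574} = - \frac{45}{345184}$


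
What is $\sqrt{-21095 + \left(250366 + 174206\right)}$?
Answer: $\sqrt{403477} \approx 635.2$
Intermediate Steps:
$\sqrt{-21095 + \left(250366 + 174206\right)} = \sqrt{-21095 + 424572} = \sqrt{403477}$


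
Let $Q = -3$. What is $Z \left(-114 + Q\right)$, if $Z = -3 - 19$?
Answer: $2574$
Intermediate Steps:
$Z = -22$ ($Z = -3 - 19 = -22$)
$Z \left(-114 + Q\right) = - 22 \left(-114 - 3\right) = \left(-22\right) \left(-117\right) = 2574$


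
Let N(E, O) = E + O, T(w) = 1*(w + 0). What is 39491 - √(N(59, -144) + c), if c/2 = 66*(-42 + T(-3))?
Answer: 39491 - 5*I*√241 ≈ 39491.0 - 77.621*I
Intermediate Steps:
T(w) = w (T(w) = 1*w = w)
c = -5940 (c = 2*(66*(-42 - 3)) = 2*(66*(-45)) = 2*(-2970) = -5940)
39491 - √(N(59, -144) + c) = 39491 - √((59 - 144) - 5940) = 39491 - √(-85 - 5940) = 39491 - √(-6025) = 39491 - 5*I*√241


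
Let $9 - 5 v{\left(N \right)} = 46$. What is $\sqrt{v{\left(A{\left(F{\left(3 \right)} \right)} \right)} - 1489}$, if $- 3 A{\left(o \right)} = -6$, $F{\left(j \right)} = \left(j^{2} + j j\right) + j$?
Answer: $\frac{i \sqrt{37410}}{5} \approx 38.683 i$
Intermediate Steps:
$F{\left(j \right)} = j + 2 j^{2}$ ($F{\left(j \right)} = \left(j^{2} + j^{2}\right) + j = 2 j^{2} + j = j + 2 j^{2}$)
$A{\left(o \right)} = 2$ ($A{\left(o \right)} = \left(- \frac{1}{3}\right) \left(-6\right) = 2$)
$v{\left(N \right)} = - \frac{37}{5}$ ($v{\left(N \right)} = \frac{9}{5} - \frac{46}{5} = - \frac{37}{5}$)
$\sqrt{v{\left(A{\left(F{\left(3 \right)} \right)} \right)} - 1489} = \sqrt{- \frac{37}{5} - 1489} = \sqrt{- \frac{7482}{5}} = \frac{i \sqrt{37410}}{5}$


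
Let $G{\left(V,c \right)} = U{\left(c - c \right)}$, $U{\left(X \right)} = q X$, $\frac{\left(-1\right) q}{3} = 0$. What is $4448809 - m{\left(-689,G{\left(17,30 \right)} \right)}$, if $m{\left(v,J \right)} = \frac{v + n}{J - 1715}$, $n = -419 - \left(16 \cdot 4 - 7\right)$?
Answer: $\frac{1525941254}{343} \approx 4.4488 \cdot 10^{6}$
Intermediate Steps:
$q = 0$ ($q = \left(-3\right) 0 = 0$)
$U{\left(X \right)} = 0$ ($U{\left(X \right)} = 0 X = 0$)
$G{\left(V,c \right)} = 0$
$n = -476$ ($n = -419 - \left(64 - 7\right) = -419 - 57 = -476$)
$m{\left(v,J \right)} = \frac{-476 + v}{-1715 + J}$ ($m{\left(v,J \right)} = \frac{v - 476}{J - 1715} = \frac{-476 + v}{-1715 + J}$)
$4448809 - m{\left(-689,G{\left(17,30 \right)} \right)} = 4448809 - \frac{-476 - 689}{-1715 + 0} = 4448809 - \frac{1}{-1715} \left(-1165\right) = 4448809 - \left(- \frac{1}{1715}\right) \left(-1165\right) = 4448809 - \frac{233}{343} = \frac{1525941254}{343}$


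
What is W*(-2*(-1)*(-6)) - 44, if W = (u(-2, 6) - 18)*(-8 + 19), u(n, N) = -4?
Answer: 2860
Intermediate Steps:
W = -242 (W = (-4 - 18)*(-8 + 19) = -22*11 = -242)
W*(-2*(-1)*(-6)) - 44 = -242*(-2*(-1))*(-6) - 44 = -484*(-6) - 44 = -242*(-12) - 44 = 2904 - 44 = 2860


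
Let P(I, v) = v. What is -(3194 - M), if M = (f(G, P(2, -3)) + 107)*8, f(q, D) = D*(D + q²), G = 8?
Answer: -3802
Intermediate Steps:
M = -608 (M = (-3*(-3 + 8²) + 107)*8 = (-3*(-3 + 64) + 107)*8 = (-3*61 + 107)*8 = (-183 + 107)*8 = -76*8 = -608)
-(3194 - M) = -(3194 - 1*(-608)) = -(3194 + 608) = -1*3802 = -3802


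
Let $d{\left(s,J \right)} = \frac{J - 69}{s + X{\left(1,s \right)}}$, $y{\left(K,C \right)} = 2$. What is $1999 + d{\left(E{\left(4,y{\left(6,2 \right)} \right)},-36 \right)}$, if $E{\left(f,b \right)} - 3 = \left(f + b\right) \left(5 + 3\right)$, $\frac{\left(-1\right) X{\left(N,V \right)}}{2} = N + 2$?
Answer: $\frac{5990}{3} \approx 1996.7$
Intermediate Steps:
$X{\left(N,V \right)} = -4 - 2 N$ ($X{\left(N,V \right)} = - 2 \left(N + 2\right) = - 2 \left(2 + N\right) = -4 - 2 N$)
$E{\left(f,b \right)} = 3 + 8 b + 8 f$ ($E{\left(f,b \right)} = 3 + \left(f + b\right) \left(5 + 3\right) = 3 + \left(b + f\right) 8 = 3 + \left(8 b + 8 f\right) = 3 + 8 b + 8 f$)
$d{\left(s,J \right)} = \frac{-69 + J}{-6 + s}$ ($d{\left(s,J \right)} = \frac{J - 69}{s - 6} = \frac{-69 + J}{s - 6} = \frac{-69 + J}{-6 + s}$)
$1999 + d{\left(E{\left(4,y{\left(6,2 \right)} \right)},-36 \right)} = 1999 + \frac{-69 - 36}{-6 + \left(3 + 8 \cdot 2 + 8 \cdot 4\right)} = 1999 + \frac{1}{-6 + \left(3 + 16 + 32\right)} \left(-105\right) = 1999 + \frac{1}{-6 + 51} \left(-105\right) = 1999 + \frac{1}{45} \left(-105\right) = 1999 - \frac{7}{3} = \frac{5990}{3}$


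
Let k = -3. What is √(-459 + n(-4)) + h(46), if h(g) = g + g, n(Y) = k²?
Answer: 92 + 15*I*√2 ≈ 92.0 + 21.213*I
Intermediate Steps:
n(Y) = 9 (n(Y) = (-3)² = 9)
h(g) = 2*g
√(-459 + n(-4)) + h(46) = √(-459 + 9) + 2*46 = √(-450) + 92 = 15*I*√2 + 92 = 92 + 15*I*√2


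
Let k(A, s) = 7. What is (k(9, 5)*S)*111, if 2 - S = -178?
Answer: 139860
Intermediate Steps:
S = 180 (S = 2 - 1*(-178) = 2 + 178 = 180)
(k(9, 5)*S)*111 = (7*180)*111 = 1260*111 = 139860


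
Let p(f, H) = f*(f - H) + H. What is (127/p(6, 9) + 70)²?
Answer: 253009/81 ≈ 3123.6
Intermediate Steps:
p(f, H) = H + f*(f - H)
(127/p(6, 9) + 70)² = (127/(9 + 6² - 1*9*6) + 70)² = (127/(9 + 36 - 54) + 70)² = (127/(-9) + 70)² = (127*(-⅑) + 70)² = (-127/9 + 70)² = (503/9)² = 253009/81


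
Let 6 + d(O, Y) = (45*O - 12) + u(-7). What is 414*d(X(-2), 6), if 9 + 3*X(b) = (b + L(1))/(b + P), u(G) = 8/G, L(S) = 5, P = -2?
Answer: -958617/14 ≈ -68473.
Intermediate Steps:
X(b) = -3 + (5 + b)/(3*(-2 + b)) (X(b) = -3 + ((b + 5)/(b - 2))/3 = -3 + ((5 + b)/(-2 + b))/3 = -3 + (5 + b)/(3*(-2 + b)))
d(O, Y) = -134/7 + 45*O (d(O, Y) = -6 + ((45*O - 12) + 8/(-7)) = -6 + ((-12 + 45*O) + 8*(-⅐)) = -6 + ((-12 + 45*O) - 8/7) = -6 + (-92/7 + 45*O) = -134/7 + 45*O)
414*d(X(-2), 6) = 414*(-134/7 + 45*((23 - 8*(-2))/(3*(-2 - 2)))) = 414*(-134/7 + 45*((⅓)*(23 + 16)/(-4))) = 414*(-134/7 + 45*((⅓)*(-¼)*39)) = 414*(-134/7 + 45*(-13/4)) = 414*(-134/7 - 585/4) = 414*(-4631/28) = -958617/14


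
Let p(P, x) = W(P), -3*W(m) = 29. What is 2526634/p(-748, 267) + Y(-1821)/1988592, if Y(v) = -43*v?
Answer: -5024443402399/19223056 ≈ -2.6138e+5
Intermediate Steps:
W(m) = -29/3 (W(m) = -⅓*29 = -29/3)
p(P, x) = -29/3
2526634/p(-748, 267) + Y(-1821)/1988592 = 2526634/(-29/3) - 43*(-1821)/1988592 = 2526634*(-3/29) + 78303*(1/1988592) = -7579902/29 + 26101/662864 = -5024443402399/19223056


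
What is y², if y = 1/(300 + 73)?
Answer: 1/139129 ≈ 7.1876e-6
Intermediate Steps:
y = 1/373 ≈ 0.0026810
y² = (1/373)² = 1/139129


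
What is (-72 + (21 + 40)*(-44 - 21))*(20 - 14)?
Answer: -24222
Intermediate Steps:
(-72 + (21 + 40)*(-44 - 21))*(20 - 14) = (-72 + 61*(-65))*6 = (-72 - 3965)*6 = -4037*6 = -24222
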